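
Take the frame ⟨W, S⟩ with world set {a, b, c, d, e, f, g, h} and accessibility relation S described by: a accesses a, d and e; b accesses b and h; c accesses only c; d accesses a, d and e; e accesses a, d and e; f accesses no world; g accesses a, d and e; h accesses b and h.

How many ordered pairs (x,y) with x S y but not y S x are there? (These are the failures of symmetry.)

3

Enumerating: (g,a), (g,d), (g,e).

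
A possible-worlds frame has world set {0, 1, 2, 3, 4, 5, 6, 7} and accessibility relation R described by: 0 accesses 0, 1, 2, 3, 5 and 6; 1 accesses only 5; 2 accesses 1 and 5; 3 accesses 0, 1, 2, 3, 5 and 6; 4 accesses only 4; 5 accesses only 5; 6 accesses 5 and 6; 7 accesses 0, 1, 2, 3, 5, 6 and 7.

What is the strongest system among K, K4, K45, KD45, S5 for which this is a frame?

K4

Transitive (axiom 4): yes — every two-step R-path is closed by a direct edge.
Euclidean (axiom 5): no — 0 R 1 and 0 R 2, but not 1 R 2.
Serial (axiom D): yes — every world has a successor (e.g. 0 R 0).
Reflexive (axiom T): no — 1 is not related to itself.
So F validates K, K4; K45 would additionally require R to be Euclidean. The strongest is K4.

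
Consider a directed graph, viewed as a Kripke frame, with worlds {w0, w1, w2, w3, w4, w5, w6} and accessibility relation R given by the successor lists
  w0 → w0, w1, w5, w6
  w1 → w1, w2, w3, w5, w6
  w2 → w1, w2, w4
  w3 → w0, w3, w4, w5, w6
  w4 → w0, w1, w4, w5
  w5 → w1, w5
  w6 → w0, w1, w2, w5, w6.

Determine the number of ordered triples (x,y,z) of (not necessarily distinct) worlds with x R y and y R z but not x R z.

Enumerating: (w0,w1,w2), (w0,w1,w3), (w0,w6,w2), (w1,w2,w4), (w1,w3,w0), (w1,w3,w4), (w1,w6,w0), (w2,w1,w3), (w2,w1,w5), (w2,w1,w6), (w2,w4,w0), (w2,w4,w5), … and 14 more.
Total: 26.

26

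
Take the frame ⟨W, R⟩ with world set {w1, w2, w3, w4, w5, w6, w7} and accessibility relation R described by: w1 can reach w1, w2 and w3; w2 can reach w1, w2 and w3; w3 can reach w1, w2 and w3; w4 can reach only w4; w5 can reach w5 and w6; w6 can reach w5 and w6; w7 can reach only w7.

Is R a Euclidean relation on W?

Euclidean: yes — any two successors of a common world are R-related.

Yes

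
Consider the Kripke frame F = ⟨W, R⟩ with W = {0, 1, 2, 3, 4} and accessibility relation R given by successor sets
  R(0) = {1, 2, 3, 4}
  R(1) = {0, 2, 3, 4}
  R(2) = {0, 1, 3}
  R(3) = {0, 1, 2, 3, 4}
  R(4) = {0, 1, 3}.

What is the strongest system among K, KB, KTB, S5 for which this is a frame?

Symmetric (axiom B): yes — every pair in R has its reverse in R.
Reflexive (axiom T): no — 0 is not related to itself.
Euclidean (axiom 5): no — 0 R 2 and 0 R 4, but not 2 R 4.
So F validates K, KB; KTB would additionally require R to be reflexive. The strongest is KB.

KB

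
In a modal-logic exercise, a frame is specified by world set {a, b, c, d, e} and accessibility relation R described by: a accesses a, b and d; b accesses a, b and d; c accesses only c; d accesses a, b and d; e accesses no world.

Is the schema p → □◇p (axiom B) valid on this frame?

The schema B characterises exactly the symmetric frames.
Symmetric: yes — every pair in R has its reverse in R.

Yes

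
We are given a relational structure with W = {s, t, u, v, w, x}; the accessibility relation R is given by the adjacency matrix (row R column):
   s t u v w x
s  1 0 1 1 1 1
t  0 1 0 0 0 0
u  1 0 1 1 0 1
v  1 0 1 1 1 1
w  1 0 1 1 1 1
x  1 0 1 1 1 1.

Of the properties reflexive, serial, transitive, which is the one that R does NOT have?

Reflexive: yes — every world is R-related to itself.
Serial: yes — every world has a successor (e.g. s R s).
Transitive: no — u R s and s R w, but not u R w.
Only transitive fails.

transitive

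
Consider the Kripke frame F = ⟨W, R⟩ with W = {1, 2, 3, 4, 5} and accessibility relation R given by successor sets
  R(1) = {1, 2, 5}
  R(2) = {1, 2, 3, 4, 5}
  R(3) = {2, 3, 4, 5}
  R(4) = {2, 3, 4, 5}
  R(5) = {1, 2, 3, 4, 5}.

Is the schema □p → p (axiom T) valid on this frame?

Axiom T corresponds to the accessibility relation being reflexive.
Reflexive: yes — every world is R-related to itself.

Yes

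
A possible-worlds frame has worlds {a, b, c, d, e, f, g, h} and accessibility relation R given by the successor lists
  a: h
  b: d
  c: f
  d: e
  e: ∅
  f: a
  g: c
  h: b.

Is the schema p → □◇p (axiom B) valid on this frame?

No

The schema B characterises exactly the symmetric frames.
Symmetric: no — a R h but not h R a.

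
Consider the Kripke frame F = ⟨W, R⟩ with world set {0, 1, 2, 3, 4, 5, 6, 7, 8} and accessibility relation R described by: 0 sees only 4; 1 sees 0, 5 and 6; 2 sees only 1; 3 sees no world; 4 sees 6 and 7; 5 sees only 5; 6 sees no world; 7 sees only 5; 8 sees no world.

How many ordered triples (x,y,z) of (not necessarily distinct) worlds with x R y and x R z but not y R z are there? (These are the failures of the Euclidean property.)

14

Enumerating: (0,4,4), (1,0,0), (1,0,5), (1,0,6), (1,5,0), (1,5,6), (1,6,0), (1,6,5), (1,6,6), (2,1,1), (4,6,6), (4,6,7), (4,7,6), (4,7,7).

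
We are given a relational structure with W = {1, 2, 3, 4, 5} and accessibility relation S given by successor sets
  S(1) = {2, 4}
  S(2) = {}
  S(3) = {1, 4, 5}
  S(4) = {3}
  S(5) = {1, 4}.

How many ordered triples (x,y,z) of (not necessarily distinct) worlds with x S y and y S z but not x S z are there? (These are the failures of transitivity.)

Enumerating: (1,4,3), (3,1,2), (3,4,3), (4,3,1), (4,3,4), (4,3,5), (5,1,2), (5,4,3).

8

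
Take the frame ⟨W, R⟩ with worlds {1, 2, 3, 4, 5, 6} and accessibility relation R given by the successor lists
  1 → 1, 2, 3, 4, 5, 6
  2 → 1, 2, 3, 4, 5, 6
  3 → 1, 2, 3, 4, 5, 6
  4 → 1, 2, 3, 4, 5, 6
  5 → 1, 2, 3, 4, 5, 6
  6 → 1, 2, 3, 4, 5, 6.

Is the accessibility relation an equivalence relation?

Yes

Reflexive: yes — every world is R-related to itself.
Symmetric: yes — every pair in R has its reverse in R.
Transitive: yes — every two-step R-path is closed by a direct edge.
So R is an equivalence relation.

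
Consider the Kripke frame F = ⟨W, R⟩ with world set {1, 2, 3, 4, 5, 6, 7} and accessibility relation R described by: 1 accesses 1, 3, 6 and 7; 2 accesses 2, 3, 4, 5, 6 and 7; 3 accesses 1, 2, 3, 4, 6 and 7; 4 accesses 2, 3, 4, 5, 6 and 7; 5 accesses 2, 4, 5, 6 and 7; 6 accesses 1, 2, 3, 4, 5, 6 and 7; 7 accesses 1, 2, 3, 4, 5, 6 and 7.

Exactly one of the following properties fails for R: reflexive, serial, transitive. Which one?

Reflexive: yes — every world is R-related to itself.
Serial: yes — every world has a successor (e.g. 1 R 1).
Transitive: no — 1 R 3 and 3 R 2, but not 1 R 2.
Only transitive fails.

transitive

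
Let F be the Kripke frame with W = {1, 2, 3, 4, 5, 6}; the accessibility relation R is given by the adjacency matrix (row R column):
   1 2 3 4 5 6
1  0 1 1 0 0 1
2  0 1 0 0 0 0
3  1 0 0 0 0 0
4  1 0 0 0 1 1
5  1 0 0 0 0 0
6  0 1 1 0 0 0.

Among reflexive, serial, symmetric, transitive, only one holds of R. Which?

serial

Reflexive: no — 1 is not related to itself.
Serial: yes — every world has a successor (e.g. 1 R 2).
Symmetric: no — 1 R 2 but not 2 R 1.
Transitive: no — 3 R 1 and 1 R 2, but not 3 R 2.
Only serial holds.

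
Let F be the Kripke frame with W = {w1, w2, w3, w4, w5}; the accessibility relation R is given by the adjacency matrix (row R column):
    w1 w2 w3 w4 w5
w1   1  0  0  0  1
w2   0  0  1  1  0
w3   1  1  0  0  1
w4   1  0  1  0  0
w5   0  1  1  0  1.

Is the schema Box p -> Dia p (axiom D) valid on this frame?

Axiom D corresponds to the accessibility relation being serial.
Serial: yes — every world has a successor (e.g. w1 R w1).

Yes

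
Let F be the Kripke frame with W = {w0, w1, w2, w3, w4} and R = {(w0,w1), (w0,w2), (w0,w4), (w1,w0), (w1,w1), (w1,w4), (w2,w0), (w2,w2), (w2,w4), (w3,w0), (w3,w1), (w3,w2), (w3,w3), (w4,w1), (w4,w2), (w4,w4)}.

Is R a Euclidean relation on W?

No

Euclidean: no — w0 R w1 and w0 R w2, but not w1 R w2.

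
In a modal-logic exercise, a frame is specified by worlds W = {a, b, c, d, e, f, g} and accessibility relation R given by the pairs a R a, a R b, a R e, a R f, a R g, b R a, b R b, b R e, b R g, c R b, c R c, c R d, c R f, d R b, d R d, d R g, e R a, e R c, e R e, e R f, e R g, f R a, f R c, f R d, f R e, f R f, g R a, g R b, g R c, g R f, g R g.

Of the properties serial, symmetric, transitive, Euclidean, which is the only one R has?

serial

Serial: yes — every world has a successor (e.g. a R a).
Symmetric: no — b R e but not e R b.
Transitive: no — a R e and e R c, but not a R c.
Euclidean: no — a R b and a R f, but not b R f.
Only serial holds.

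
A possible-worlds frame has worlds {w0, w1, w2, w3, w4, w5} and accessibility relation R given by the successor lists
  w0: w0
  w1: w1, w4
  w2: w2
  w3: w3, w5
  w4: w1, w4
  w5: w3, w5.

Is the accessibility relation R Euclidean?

Euclidean: yes — any two successors of a common world are R-related.

Yes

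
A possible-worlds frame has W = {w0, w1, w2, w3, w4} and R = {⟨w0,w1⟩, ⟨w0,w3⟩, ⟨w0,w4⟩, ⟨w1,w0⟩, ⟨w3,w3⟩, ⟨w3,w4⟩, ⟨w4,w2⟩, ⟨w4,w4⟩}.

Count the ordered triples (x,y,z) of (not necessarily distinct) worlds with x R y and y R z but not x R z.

6

Enumerating: (w0,w1,w0), (w0,w4,w2), (w1,w0,w1), (w1,w0,w3), (w1,w0,w4), (w3,w4,w2).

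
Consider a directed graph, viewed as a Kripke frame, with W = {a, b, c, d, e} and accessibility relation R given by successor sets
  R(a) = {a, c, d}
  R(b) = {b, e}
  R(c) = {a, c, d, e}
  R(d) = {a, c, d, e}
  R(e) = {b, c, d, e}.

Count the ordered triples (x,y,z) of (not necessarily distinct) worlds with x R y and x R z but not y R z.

8

Enumerating: (c,a,e), (c,e,a), (d,a,e), (d,e,a), (e,b,c), (e,b,d), (e,c,b), (e,d,b).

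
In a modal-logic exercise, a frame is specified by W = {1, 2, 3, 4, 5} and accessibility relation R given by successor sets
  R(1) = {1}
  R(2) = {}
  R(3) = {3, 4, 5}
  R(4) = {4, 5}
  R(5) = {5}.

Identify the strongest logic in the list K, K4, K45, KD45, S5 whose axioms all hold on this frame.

K4

Transitive (axiom 4): yes — every two-step R-path is closed by a direct edge.
Euclidean (axiom 5): no — 3 R 5 and 3 R 4, but not 5 R 4.
Serial (axiom D): no — 2 has no R-successor.
Reflexive (axiom T): no — 2 is not related to itself.
So F validates K, K4; K45 would additionally require R to be Euclidean. The strongest is K4.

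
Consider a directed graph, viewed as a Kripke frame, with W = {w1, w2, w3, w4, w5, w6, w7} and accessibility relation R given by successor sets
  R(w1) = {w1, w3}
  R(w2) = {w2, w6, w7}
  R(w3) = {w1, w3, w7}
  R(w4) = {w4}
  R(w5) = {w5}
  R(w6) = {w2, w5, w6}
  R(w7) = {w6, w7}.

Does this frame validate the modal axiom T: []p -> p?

The schema T characterises exactly the reflexive frames.
Reflexive: yes — every world is R-related to itself.

Yes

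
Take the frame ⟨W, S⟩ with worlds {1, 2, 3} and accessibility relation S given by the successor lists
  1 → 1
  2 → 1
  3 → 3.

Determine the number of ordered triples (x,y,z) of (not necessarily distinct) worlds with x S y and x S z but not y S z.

S is Euclidean; there are no such tuples.

0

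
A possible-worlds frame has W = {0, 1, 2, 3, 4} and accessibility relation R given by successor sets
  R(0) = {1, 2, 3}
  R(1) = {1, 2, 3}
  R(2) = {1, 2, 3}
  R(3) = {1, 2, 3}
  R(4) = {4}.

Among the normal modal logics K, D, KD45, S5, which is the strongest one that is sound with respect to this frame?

KD45

Serial (axiom D): yes — every world has a successor (e.g. 0 R 1).
Euclidean (axiom 5): yes — any two successors of a common world are R-related.
Transitive (axiom 4): yes — every two-step R-path is closed by a direct edge.
Reflexive (axiom T): no — 0 is not related to itself.
So F validates K, D, KD45; S5 would additionally require R to be reflexive. The strongest is KD45.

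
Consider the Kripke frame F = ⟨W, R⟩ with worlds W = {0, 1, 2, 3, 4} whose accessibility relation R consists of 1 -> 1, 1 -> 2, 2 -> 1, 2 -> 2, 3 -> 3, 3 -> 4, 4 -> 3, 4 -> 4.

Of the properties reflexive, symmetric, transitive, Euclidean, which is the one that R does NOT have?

Reflexive: no — 0 is not related to itself.
Symmetric: yes — every pair in R has its reverse in R.
Transitive: yes — every two-step R-path is closed by a direct edge.
Euclidean: yes — any two successors of a common world are R-related.
Only reflexive fails.

reflexive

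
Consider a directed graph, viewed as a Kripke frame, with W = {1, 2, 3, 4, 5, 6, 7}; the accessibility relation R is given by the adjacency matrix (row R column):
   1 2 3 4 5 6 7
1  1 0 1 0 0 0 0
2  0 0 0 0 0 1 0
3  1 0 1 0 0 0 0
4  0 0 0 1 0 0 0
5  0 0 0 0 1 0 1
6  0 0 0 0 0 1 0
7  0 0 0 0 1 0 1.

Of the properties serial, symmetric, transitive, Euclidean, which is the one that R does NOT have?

Serial: yes — every world has a successor (e.g. 1 R 1).
Symmetric: no — 2 R 6 but not 6 R 2.
Transitive: yes — every two-step R-path is closed by a direct edge.
Euclidean: yes — any two successors of a common world are R-related.
Only symmetric fails.

symmetric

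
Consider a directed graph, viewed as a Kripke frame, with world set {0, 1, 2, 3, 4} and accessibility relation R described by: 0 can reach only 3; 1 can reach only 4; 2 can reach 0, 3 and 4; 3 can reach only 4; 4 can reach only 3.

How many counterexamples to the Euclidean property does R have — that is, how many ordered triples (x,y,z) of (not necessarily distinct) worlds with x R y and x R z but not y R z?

10

Enumerating: (0,3,3), (1,4,4), (2,0,0), (2,0,4), (2,3,0), (2,3,3), (2,4,0), (2,4,4), (3,4,4), (4,3,3).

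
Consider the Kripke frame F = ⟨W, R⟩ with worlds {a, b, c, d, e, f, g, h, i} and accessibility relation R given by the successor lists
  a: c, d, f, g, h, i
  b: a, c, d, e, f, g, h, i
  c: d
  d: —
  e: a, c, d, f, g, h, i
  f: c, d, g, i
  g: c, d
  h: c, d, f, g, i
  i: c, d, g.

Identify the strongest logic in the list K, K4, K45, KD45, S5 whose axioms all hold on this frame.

Transitive (axiom 4): yes — every two-step R-path is closed by a direct edge.
Euclidean (axiom 5): no — a R c and a R f, but not c R f.
Serial (axiom D): no — d has no R-successor.
Reflexive (axiom T): no — a is not related to itself.
So F validates K, K4; K45 would additionally require R to be Euclidean. The strongest is K4.

K4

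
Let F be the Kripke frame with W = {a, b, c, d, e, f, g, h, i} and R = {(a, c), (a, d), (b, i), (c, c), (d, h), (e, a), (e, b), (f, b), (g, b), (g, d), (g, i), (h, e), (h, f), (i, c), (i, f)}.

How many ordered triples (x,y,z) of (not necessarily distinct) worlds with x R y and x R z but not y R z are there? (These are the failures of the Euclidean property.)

Enumerating: (a,c,d), (a,d,c), (a,d,d), (b,i,i), (d,h,h), (e,a,a), (e,a,b), (e,b,a), (e,b,b), (f,b,b), (g,b,b), (g,b,d), … and 13 more.
Total: 25.

25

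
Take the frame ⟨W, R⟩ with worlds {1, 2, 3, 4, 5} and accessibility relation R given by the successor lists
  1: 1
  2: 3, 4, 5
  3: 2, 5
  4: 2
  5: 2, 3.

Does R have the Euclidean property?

No

Euclidean: no — 2 R 3 and 2 R 4, but not 3 R 4.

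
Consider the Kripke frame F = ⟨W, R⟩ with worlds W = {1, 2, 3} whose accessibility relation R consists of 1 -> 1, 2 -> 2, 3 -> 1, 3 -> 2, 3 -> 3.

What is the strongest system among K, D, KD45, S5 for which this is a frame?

D

Serial (axiom D): yes — every world has a successor (e.g. 1 R 1).
Euclidean (axiom 5): no — 3 R 1 and 3 R 2, but not 1 R 2.
Transitive (axiom 4): yes — every two-step R-path is closed by a direct edge.
Reflexive (axiom T): yes — every world is R-related to itself.
So F validates K, D; KD45 would additionally require R to be Euclidean. The strongest is D.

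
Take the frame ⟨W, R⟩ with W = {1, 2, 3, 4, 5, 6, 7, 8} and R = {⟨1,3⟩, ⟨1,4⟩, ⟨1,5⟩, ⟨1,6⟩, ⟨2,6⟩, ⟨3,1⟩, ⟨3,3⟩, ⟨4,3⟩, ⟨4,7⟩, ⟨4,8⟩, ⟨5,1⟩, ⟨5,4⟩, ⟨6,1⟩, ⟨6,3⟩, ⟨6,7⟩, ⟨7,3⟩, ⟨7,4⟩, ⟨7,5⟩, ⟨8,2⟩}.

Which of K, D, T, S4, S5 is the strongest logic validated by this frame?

Serial (axiom D): yes — every world has a successor (e.g. 1 R 3).
Reflexive (axiom T): no — 1 is not related to itself.
Transitive (axiom 4): no — 1 R 4 and 4 R 7, but not 1 R 7.
Euclidean (axiom 5): no — 1 R 3 and 1 R 4, but not 3 R 4.
So F validates K, D; T would additionally require R to be reflexive. The strongest is D.

D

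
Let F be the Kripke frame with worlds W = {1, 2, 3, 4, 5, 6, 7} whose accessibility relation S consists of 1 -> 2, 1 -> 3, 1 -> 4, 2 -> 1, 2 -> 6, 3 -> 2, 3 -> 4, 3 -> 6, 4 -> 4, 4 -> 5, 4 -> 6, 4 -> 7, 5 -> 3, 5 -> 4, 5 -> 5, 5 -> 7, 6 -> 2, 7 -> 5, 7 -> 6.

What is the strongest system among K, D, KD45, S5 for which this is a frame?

D

Serial (axiom D): yes — every world has a successor (e.g. 1 S 2).
Euclidean (axiom 5): no — 1 S 2 and 1 S 3, but not 2 S 3.
Transitive (axiom 4): no — 1 S 2 and 2 S 6, but not 1 S 6.
Reflexive (axiom T): no — 1 is not related to itself.
So F validates K, D; KD45 would additionally require S to be Euclidean and transitive. The strongest is D.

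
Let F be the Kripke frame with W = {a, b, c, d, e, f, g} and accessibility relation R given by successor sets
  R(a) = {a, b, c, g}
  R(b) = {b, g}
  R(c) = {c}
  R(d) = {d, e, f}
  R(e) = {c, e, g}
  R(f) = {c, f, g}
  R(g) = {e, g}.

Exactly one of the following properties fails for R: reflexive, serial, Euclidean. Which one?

Reflexive: yes — every world is R-related to itself.
Serial: yes — every world has a successor (e.g. a R a).
Euclidean: no — a R b and a R c, but not b R c.
Only Euclidean fails.

Euclidean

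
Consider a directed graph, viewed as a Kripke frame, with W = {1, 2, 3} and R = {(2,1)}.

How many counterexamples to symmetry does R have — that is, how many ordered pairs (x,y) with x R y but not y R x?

1

Enumerating: (2,1).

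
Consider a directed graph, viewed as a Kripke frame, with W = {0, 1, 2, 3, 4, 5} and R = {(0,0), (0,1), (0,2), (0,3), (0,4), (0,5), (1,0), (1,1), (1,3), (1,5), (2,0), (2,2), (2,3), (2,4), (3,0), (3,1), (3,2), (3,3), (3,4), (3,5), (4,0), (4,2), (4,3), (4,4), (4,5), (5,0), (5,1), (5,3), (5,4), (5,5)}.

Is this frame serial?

Yes

Serial: yes — every world has a successor (e.g. 0 R 0).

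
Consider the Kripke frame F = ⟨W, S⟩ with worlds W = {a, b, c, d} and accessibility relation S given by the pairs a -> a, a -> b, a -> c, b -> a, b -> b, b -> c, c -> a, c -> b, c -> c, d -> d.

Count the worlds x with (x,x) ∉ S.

S is reflexive; there are no such worlds.

0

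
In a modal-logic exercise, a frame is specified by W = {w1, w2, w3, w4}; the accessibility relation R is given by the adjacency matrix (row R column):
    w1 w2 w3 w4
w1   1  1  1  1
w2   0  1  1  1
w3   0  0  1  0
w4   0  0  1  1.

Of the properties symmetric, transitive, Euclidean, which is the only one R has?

transitive

Symmetric: no — w1 R w2 but not w2 R w1.
Transitive: yes — every two-step R-path is closed by a direct edge.
Euclidean: no — w1 R w3 and w1 R w2, but not w3 R w2.
Only transitive holds.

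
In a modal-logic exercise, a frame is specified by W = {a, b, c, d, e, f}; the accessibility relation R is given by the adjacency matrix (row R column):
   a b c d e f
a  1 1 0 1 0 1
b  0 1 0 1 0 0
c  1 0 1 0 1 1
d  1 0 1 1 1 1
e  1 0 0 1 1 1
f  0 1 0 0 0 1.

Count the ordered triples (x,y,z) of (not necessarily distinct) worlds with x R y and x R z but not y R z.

25

Enumerating: (a,b,a), (a,b,f), (a,d,b), (a,f,a), (a,f,d), (b,d,b), (c,a,c), (c,a,e), (c,e,c), (c,f,a), (c,f,c), (c,f,e), … and 13 more.
Total: 25.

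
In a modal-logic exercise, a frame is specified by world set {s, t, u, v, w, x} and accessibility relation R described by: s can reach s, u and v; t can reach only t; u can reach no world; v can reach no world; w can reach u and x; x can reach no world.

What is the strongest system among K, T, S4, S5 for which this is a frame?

Reflexive (axiom T): no — u is not related to itself.
Transitive (axiom 4): yes — every two-step R-path is closed by a direct edge.
Euclidean (axiom 5): no — s R u and s R v, but not u R v.
So F validates K; T would additionally require R to be reflexive. The strongest is K.

K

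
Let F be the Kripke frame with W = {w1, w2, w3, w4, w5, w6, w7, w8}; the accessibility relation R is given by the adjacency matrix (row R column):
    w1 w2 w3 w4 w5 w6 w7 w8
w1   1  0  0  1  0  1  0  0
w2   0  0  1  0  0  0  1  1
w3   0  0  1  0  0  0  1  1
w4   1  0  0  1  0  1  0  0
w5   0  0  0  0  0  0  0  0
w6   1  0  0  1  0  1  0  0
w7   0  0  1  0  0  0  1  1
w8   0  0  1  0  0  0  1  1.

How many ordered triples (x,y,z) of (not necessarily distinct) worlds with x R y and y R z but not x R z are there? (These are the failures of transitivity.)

0

R is transitive; there are no such tuples.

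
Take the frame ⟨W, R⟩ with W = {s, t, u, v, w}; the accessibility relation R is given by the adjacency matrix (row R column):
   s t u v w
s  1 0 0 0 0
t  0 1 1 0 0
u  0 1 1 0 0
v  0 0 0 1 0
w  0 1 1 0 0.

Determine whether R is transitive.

Yes

Transitive: yes — every two-step R-path is closed by a direct edge.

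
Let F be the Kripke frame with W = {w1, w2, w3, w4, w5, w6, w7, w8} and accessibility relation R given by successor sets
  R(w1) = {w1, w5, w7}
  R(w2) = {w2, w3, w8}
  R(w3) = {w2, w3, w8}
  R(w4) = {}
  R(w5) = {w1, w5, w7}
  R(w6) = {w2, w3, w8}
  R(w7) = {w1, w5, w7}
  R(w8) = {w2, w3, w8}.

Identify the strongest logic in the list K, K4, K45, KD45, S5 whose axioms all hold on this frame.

K45

Transitive (axiom 4): yes — every two-step R-path is closed by a direct edge.
Euclidean (axiom 5): yes — any two successors of a common world are R-related.
Serial (axiom D): no — w4 has no R-successor.
Reflexive (axiom T): no — w4 is not related to itself.
So F validates K, K4, K45; KD45 would additionally require R to be serial. The strongest is K45.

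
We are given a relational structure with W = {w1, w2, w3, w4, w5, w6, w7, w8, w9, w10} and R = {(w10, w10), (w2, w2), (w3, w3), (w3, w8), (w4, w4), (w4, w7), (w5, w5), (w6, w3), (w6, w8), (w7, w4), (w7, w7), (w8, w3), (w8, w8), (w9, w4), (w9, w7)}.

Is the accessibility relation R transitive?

Transitive: yes — every two-step R-path is closed by a direct edge.

Yes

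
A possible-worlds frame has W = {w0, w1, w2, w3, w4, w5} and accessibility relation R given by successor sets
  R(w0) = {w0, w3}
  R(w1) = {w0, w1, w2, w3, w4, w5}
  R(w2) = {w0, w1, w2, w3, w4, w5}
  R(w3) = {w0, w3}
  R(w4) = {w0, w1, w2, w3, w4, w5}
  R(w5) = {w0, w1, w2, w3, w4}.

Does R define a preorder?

No

Reflexive: no — w5 is not related to itself.
Transitive: no — w5 R w1 and w1 R w5, but not w5 R w5.
So R is not a preorder.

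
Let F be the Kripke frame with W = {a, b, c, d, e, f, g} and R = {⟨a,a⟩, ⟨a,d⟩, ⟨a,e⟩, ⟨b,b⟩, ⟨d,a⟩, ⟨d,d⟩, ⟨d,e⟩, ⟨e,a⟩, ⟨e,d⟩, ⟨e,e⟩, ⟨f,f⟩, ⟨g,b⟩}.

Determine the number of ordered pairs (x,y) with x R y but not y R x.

Enumerating: (g,b).

1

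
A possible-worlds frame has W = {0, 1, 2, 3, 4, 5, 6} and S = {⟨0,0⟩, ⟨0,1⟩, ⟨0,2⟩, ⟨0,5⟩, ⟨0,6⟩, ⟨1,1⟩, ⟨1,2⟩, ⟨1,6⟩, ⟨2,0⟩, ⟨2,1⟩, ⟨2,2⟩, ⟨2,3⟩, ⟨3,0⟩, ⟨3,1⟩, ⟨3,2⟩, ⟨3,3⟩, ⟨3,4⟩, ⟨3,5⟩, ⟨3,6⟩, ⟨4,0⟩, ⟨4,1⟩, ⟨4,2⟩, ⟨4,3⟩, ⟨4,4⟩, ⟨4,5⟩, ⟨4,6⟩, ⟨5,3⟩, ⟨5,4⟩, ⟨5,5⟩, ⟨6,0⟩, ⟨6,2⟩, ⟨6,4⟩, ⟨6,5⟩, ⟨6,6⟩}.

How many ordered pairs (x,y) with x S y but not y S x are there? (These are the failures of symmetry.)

11

Enumerating: (0,1), (0,5), (1,6), (3,0), (3,1), (3,6), (4,0), (4,1), (4,2), (6,2), (6,5).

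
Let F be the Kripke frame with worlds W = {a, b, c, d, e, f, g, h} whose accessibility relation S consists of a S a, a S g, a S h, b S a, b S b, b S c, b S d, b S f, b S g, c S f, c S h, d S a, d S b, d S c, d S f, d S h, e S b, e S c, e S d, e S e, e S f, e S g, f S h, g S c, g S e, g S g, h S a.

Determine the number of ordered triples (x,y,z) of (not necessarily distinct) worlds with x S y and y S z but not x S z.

Enumerating: (a,g,c), (a,g,e), (b,a,h), (b,c,h), (b,d,h), (b,f,h), (b,g,e), (c,h,a), (d,a,g), (d,b,d), (d,b,g), (e,b,a), … and 12 more.
Total: 24.

24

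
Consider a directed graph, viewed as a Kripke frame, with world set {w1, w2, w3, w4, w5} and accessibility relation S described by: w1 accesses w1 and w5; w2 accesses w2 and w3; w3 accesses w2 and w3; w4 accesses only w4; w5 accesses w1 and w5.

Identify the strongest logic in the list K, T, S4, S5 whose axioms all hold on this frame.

S5

Reflexive (axiom T): yes — every world is S-related to itself.
Transitive (axiom 4): yes — every two-step S-path is closed by a direct edge.
Euclidean (axiom 5): yes — any two successors of a common world are S-related.
So F validates K, T, S4, S5. The strongest is S5.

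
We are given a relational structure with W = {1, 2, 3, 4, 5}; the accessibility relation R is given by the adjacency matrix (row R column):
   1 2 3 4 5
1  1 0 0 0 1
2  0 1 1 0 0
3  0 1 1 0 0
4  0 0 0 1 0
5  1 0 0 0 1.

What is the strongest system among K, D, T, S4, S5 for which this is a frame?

Serial (axiom D): yes — every world has a successor (e.g. 1 R 1).
Reflexive (axiom T): yes — every world is R-related to itself.
Transitive (axiom 4): yes — every two-step R-path is closed by a direct edge.
Euclidean (axiom 5): yes — any two successors of a common world are R-related.
So F validates K, D, T, S4, S5. The strongest is S5.

S5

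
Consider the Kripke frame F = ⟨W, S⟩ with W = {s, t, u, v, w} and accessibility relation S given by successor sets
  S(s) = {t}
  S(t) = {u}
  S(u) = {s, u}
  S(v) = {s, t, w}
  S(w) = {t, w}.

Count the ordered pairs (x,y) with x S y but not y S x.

7

Enumerating: (s,t), (t,u), (u,s), (v,s), (v,t), (v,w), (w,t).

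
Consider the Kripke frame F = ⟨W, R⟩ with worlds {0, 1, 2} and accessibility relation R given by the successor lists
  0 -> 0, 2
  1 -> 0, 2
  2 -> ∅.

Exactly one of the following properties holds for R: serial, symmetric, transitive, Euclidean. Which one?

Serial: no — 2 has no R-successor.
Symmetric: no — 0 R 2 but not 2 R 0.
Transitive: yes — every two-step R-path is closed by a direct edge.
Euclidean: no — 1 R 2 and 1 R 0, but not 2 R 0.
Only transitive holds.

transitive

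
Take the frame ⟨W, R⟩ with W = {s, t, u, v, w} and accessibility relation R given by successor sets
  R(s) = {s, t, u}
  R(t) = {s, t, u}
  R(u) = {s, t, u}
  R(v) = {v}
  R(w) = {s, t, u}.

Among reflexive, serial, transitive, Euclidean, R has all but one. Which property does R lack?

reflexive

Reflexive: no — w is not related to itself.
Serial: yes — every world has a successor (e.g. s R s).
Transitive: yes — every two-step R-path is closed by a direct edge.
Euclidean: yes — any two successors of a common world are R-related.
Only reflexive fails.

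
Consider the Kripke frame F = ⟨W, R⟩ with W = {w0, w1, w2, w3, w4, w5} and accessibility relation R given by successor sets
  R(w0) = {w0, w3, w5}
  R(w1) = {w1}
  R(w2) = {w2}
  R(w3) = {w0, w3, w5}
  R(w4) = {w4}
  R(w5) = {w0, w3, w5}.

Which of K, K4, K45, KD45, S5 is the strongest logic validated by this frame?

S5

Transitive (axiom 4): yes — every two-step R-path is closed by a direct edge.
Euclidean (axiom 5): yes — any two successors of a common world are R-related.
Serial (axiom D): yes — every world has a successor (e.g. w0 R w0).
Reflexive (axiom T): yes — every world is R-related to itself.
So F validates K, K4, K45, KD45, S5. The strongest is S5.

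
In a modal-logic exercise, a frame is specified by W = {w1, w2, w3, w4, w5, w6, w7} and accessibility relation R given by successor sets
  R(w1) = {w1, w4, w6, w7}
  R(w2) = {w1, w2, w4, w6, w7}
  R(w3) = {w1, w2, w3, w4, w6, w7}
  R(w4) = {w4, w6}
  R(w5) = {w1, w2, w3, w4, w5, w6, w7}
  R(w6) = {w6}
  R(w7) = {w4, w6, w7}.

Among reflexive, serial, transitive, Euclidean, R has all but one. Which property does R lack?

Euclidean

Reflexive: yes — every world is R-related to itself.
Serial: yes — every world has a successor (e.g. w1 R w1).
Transitive: yes — every two-step R-path is closed by a direct edge.
Euclidean: no — w1 R w4 and w1 R w7, but not w4 R w7.
Only Euclidean fails.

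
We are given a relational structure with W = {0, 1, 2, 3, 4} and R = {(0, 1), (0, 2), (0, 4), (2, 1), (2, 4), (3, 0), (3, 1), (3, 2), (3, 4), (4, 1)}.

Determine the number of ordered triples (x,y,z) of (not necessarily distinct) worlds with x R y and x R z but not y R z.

Enumerating: (0,1,1), (0,1,2), (0,1,4), (0,2,2), (0,4,2), (0,4,4), (2,1,1), (2,1,4), (2,4,4), (3,0,0), (3,1,0), (3,1,1), … and 8 more.
Total: 20.

20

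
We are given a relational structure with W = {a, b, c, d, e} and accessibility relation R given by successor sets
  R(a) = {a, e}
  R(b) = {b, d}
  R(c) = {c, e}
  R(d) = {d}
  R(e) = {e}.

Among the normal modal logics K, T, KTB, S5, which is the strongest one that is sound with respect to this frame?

Reflexive (axiom T): yes — every world is R-related to itself.
Symmetric (axiom B): no — a R e but not e R a.
Euclidean (axiom 5): no — a R e and a R a, but not e R a.
So F validates K, T; KTB would additionally require R to be symmetric. The strongest is T.

T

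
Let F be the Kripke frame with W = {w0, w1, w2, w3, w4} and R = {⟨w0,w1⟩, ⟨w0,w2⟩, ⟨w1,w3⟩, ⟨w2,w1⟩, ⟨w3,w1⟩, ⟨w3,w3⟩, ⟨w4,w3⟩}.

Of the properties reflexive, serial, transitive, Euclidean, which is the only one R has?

Reflexive: no — w0 is not related to itself.
Serial: yes — every world has a successor (e.g. w0 R w1).
Transitive: no — w0 R w1 and w1 R w3, but not w0 R w3.
Euclidean: no — w0 R w1 and w0 R w2, but not w1 R w2.
Only serial holds.

serial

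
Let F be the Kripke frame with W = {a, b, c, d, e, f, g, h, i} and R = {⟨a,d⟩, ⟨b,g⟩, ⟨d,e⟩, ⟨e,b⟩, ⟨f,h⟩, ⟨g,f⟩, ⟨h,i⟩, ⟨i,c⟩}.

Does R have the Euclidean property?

Euclidean: no — a R d and a R d, but not d R d.

No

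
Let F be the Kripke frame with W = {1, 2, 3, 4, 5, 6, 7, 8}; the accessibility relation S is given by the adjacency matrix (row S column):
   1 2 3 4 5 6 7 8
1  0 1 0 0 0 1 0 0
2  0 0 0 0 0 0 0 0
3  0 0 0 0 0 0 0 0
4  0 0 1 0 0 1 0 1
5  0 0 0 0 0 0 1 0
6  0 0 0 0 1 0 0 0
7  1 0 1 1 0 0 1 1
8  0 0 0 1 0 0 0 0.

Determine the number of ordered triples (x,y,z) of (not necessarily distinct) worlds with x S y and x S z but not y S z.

Enumerating: (1,2,2), (1,2,6), (1,6,2), (1,6,6), (4,3,3), (4,3,6), (4,3,8), (4,6,3), (4,6,6), (4,6,8), (4,8,3), (4,8,6), … and 20 more.
Total: 32.

32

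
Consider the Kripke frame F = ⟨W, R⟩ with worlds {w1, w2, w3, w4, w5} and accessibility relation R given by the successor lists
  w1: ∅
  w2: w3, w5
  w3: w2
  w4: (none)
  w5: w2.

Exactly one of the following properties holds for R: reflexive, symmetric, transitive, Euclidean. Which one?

Reflexive: no — w1 is not related to itself.
Symmetric: yes — every pair in R has its reverse in R.
Transitive: no — w3 R w2 and w2 R w5, but not w3 R w5.
Euclidean: no — w2 R w3 and w2 R w5, but not w3 R w5.
Only symmetric holds.

symmetric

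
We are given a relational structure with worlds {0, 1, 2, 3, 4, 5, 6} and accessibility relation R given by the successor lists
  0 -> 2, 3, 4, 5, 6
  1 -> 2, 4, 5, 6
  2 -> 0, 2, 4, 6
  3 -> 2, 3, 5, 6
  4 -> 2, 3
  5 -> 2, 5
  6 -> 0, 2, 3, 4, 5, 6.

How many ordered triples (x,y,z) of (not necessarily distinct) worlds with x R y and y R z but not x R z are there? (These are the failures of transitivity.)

23

Enumerating: (0,2,0), (0,6,0), (1,2,0), (1,4,3), (1,6,0), (1,6,3), (2,0,3), (2,0,5), (2,4,3), (2,6,3), (2,6,5), (3,2,0), … and 11 more.
Total: 23.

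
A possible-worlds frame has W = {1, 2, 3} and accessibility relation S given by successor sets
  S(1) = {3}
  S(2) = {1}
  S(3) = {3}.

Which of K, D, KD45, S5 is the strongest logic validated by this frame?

Serial (axiom D): yes — every world has a successor (e.g. 1 S 3).
Euclidean (axiom 5): no — 2 S 1 and 2 S 1, but not 1 S 1.
Transitive (axiom 4): no — 2 S 1 and 1 S 3, but not 2 S 3.
Reflexive (axiom T): no — 1 is not related to itself.
So F validates K, D; KD45 would additionally require S to be Euclidean and transitive. The strongest is D.

D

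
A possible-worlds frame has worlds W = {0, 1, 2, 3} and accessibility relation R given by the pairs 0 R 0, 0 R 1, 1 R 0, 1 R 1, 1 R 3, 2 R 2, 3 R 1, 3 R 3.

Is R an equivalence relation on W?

No

Reflexive: yes — every world is R-related to itself.
Symmetric: yes — every pair in R has its reverse in R.
Transitive: no — 0 R 1 and 1 R 3, but not 0 R 3.
So R is not an equivalence relation.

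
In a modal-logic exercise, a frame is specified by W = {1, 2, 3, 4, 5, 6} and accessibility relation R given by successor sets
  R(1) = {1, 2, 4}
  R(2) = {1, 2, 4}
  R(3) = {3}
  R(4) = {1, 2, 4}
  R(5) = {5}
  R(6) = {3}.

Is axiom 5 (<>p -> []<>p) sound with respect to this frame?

Yes

The schema 5 characterises exactly the Euclidean frames.
Euclidean: yes — any two successors of a common world are R-related.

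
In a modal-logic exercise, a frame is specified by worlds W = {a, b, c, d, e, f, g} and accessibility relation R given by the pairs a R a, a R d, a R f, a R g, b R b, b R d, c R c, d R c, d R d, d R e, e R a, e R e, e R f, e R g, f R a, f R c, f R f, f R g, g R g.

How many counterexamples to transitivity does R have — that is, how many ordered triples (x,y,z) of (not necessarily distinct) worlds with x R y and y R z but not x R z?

11

Enumerating: (a,d,c), (a,d,e), (a,f,c), (b,d,c), (b,d,e), (d,e,a), (d,e,f), (d,e,g), (e,a,d), (e,f,c), (f,a,d).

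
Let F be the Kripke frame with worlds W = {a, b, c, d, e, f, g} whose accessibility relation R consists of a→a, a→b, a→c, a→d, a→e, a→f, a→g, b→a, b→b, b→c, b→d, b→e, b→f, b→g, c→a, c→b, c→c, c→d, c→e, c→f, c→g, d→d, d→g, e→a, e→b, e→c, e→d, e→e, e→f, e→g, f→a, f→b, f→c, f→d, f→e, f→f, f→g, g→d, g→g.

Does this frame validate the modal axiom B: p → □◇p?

Axiom B corresponds to the accessibility relation being symmetric.
Symmetric: no — a R d but not d R a.

No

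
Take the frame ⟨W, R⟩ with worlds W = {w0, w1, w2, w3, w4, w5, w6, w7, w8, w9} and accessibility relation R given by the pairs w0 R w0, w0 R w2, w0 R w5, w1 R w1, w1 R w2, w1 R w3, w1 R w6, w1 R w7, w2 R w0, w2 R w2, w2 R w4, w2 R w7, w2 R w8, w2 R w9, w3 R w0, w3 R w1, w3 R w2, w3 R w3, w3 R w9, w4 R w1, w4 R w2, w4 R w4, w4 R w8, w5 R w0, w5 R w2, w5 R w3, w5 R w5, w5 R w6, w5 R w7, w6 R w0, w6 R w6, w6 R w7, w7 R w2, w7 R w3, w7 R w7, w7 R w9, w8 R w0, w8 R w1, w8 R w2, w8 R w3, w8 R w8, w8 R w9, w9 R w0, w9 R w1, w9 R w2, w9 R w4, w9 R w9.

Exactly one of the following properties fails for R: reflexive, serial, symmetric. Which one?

Reflexive: yes — every world is R-related to itself.
Serial: yes — every world has a successor (e.g. w0 R w0).
Symmetric: no — w1 R w2 but not w2 R w1.
Only symmetric fails.

symmetric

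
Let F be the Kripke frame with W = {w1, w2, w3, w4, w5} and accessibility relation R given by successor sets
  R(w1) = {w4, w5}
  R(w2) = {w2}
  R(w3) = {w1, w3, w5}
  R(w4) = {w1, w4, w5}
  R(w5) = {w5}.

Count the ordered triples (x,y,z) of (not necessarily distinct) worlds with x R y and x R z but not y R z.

8

Enumerating: (w1,w5,w4), (w3,w1,w1), (w3,w1,w3), (w3,w5,w1), (w3,w5,w3), (w4,w1,w1), (w4,w5,w1), (w4,w5,w4).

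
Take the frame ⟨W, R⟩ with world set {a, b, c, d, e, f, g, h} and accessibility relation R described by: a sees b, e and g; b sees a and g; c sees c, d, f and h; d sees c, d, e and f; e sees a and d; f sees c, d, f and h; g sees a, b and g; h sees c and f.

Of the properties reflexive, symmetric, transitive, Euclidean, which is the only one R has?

symmetric

Reflexive: no — a is not related to itself.
Symmetric: yes — every pair in R has its reverse in R.
Transitive: no — a R e and e R d, but not a R d.
Euclidean: no — a R b and a R e, but not b R e.
Only symmetric holds.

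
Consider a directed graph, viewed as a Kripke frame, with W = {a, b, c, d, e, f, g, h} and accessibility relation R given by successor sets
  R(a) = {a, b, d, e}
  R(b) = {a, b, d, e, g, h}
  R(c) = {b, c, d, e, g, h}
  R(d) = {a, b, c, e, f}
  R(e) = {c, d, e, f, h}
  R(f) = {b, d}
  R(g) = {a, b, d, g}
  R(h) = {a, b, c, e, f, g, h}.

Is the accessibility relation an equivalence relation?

No

Reflexive: no — d is not related to itself.
Symmetric: no — a R e but not e R a.
Transitive: no — a R b and b R g, but not a R g.
So R is not an equivalence relation.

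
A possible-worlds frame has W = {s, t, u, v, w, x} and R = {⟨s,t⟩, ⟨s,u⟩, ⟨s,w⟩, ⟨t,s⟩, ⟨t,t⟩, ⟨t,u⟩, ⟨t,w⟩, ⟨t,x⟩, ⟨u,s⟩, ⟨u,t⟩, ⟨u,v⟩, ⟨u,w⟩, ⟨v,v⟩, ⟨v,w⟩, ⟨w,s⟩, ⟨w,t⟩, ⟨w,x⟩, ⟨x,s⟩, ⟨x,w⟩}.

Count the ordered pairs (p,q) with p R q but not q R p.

5

Enumerating: (t,x), (u,v), (u,w), (v,w), (x,s).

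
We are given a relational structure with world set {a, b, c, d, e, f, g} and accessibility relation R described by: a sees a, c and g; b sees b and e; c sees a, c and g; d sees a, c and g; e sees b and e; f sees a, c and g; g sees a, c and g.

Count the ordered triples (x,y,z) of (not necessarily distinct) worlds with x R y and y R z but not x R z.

0

R is transitive; there are no such tuples.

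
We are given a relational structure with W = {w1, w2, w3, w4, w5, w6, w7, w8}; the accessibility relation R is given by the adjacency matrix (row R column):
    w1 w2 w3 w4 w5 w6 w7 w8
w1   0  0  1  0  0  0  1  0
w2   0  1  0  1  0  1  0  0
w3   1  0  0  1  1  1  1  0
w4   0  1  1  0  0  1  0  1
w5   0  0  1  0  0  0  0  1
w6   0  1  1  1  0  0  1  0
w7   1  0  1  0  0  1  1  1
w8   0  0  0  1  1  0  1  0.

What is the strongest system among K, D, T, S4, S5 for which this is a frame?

Serial (axiom D): yes — every world has a successor (e.g. w1 R w3).
Reflexive (axiom T): no — w1 is not related to itself.
Transitive (axiom 4): no — w1 R w3 and w3 R w4, but not w1 R w4.
Euclidean (axiom 5): no — w3 R w1 and w3 R w4, but not w1 R w4.
So F validates K, D; T would additionally require R to be reflexive. The strongest is D.

D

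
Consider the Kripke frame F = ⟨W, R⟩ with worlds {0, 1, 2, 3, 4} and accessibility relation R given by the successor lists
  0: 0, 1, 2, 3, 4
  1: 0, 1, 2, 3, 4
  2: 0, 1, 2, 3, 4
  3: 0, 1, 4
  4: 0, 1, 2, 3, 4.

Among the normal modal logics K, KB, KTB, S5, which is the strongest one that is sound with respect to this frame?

Symmetric (axiom B): no — 2 R 3 but not 3 R 2.
Reflexive (axiom T): no — 3 is not related to itself.
Euclidean (axiom 5): no — 0 R 3 and 0 R 2, but not 3 R 2.
So F validates K; KB would additionally require R to be symmetric. The strongest is K.

K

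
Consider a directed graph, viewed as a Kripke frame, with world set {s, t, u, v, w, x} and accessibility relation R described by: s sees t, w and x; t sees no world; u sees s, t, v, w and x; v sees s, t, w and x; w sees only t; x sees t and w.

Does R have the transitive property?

Transitive: yes — every two-step R-path is closed by a direct edge.

Yes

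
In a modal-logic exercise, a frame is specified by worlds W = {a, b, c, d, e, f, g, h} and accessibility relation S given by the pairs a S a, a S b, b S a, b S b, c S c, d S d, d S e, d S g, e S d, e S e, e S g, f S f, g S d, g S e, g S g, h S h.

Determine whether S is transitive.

Yes

Transitive: yes — every two-step S-path is closed by a direct edge.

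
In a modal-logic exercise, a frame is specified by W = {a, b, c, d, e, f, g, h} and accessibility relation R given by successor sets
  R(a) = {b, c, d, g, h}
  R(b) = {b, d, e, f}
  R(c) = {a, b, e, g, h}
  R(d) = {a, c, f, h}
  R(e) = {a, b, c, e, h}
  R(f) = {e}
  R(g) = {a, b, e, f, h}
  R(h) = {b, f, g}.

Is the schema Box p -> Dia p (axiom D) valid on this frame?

Yes

The schema D characterises exactly the serial frames.
Serial: yes — every world has a successor (e.g. a R b).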